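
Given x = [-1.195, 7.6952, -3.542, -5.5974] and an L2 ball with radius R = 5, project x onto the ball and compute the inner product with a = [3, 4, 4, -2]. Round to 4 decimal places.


Step 1: Compute ||x|| (intermediates to 6 decimals).
||x|| = sqrt((-1.195)^2 + 7.6952^2 + (-3.542)^2 + (-5.5974)^2) = 10.22354
Step 2: Project.
Since ||x|| > R, scale = R/||x|| = 5/10.22354 = 0.489067, proj(x) = scale * x
proj(x) = [-0.584435, 3.763468, -1.732275, -2.737504]
Step 3: Dot product.
a^T * proj(x) = 3*(-0.584435) + 4*3.763468 + 4*(-1.732275) - 2*(-2.737504) = 11.8465


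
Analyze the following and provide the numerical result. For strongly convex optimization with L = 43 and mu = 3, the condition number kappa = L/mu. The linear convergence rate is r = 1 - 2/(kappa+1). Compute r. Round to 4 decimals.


Step 1: Compute the condition number.
kappa = L/mu = 43/3 = 14.3333
Step 2: Compute the convergence rate.
r = 1 - 2/(kappa + 1) = 1 - 2*mu/(L + mu) = (L - mu)/(L + mu) = 40/46 = 0.8696


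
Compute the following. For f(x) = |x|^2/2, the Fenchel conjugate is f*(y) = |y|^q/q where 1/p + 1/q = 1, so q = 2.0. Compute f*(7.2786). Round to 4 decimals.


The conjugate exponent q satisfies 1/p + 1/q = 1.
p = 2, so q = 2/(2 - 1) = 2.0
|y|^q = 7.2786^2.0 = 52.978
f*(7.2786) = 52.978 / 2.0 = 26.489


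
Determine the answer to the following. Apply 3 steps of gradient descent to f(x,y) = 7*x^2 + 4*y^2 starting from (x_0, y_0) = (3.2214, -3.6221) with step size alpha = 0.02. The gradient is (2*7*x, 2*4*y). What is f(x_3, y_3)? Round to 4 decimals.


Gradient descent on f(x,y) = 7*x^2 + 4*y^2.
Starting point: (3.2214, -3.6221), alpha = 0.02
Step 1: grad_x = 2*7*3.2214 = 45.0996, grad_y = 2*4*-3.6221 = -28.9768
  x_1 = 3.2214 - 0.02*45.0996 = 2.3194
  y_1 = -3.6221 - 0.02*-28.9768 = -3.0426
Step 2: grad_x = 2*7*2.3194 = 32.4717, grad_y = 2*4*-3.0426 = -24.3405
  x_2 = 2.3194 - 0.02*32.4717 = 1.67
  y_2 = -3.0426 - 0.02*-24.3405 = -2.5558
Step 3: grad_x = 2*7*1.67 = 23.3796, grad_y = 2*4*-2.5558 = -20.446
  x_3 = 1.67 - 0.02*23.3796 = 1.2024
  y_3 = -2.5558 - 0.02*-20.446 = -2.1468
f(1.2024, -2.1468) = 7*1.2024^2 + 4*(-2.1468)^2 = 28.5556


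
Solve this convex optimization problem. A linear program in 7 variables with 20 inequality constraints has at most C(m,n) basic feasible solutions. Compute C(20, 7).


Each vertex corresponds to some choice of n active constraints out of m, so the number of vertices is at most C(m, n) = m! / (n!(m-n)!).
m = 20, n = 7
Numerator: 20 * 19 * 18 * 17 * 16 * 15 * 14
Denominator: 7! = 5040
C(20, 7) = 77520


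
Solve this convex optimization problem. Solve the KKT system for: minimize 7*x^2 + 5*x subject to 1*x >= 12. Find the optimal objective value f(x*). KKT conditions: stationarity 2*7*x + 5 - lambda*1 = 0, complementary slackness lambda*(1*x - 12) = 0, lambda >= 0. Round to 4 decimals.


Step 1: Try lambda = 0 (constraint inactive).
x_unc = -5/(2*7) = -0.3571
Check: 1*-0.3571 = -0.3571 < 12 -- violated!
Step 2: Constraint must be active: 1*x = 12
x* = 12/1 = 12.0
lambda = (2*7*12.0 + 5)/1 = 173.0
Step 3: Compute optimal value.
f(x*) = 7*12.0^2 + 5*12.0 = 1068.0


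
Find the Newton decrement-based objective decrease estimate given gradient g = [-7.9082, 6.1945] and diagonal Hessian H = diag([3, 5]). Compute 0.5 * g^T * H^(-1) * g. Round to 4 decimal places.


Step 1: H is diagonal, so H^(-1) * g = [-2.6361, 1.2389].
Step 2: g^T H^(-1) g = sum_i g_i^2 / H_ii
  = (-7.9082)^2/3 + (6.1945)^2/5
  = 20.8465 + 7.6744 = 28.5209
Step 3: Objective decrease = 0.5 * g^T H^(-1) g = 14.2605


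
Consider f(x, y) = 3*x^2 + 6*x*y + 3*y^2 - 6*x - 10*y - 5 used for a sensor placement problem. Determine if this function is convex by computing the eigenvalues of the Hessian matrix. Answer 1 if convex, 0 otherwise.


The Hessian of f(x,y) = 3*x^2 + 6*x*y + 3*y^2 - 6*x - 10*y - 5 is:
H = [[6, 6], [6, 6]]
Trace = 6 + 6 = 12
Determinant = 6*6 - (6)^2 = 0
Discriminant = (12)^2 - 4*0 = 144.0
Eigenvalues: lambda_1 = 0.0, lambda_2 = 12.0
The function is convex.

1


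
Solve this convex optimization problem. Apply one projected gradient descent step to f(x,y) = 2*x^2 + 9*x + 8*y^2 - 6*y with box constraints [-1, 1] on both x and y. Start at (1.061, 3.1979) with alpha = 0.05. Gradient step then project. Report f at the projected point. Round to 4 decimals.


Step 1: Compute gradient at (1.061, 3.1979).
grad_x = 2*2*1.061 + 9 = 13.244
grad_y = 2*8*3.1979 - 6 = 45.1664
Step 2: Gradient step.
x_raw = 1.061 - 0.05*13.244 = 0.3988
y_raw = 3.1979 - 0.05*45.1664 = 0.9396
Step 3: Project onto [-1, 1].
x_proj = clip(0.3988) = 0.3988
y_proj = clip(0.9396) = 0.9396
Step 4: Evaluate f.
f(0.3988, 0.9396) = 5.3323


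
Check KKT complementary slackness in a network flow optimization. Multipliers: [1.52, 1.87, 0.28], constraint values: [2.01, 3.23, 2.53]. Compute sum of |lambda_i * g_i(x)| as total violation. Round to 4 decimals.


KKT complementary slackness check:
lambda_1 * g_1 = 1.52 * 2.01 = 3.0552
lambda_2 * g_2 = 1.87 * 3.23 = 6.0401
lambda_3 * g_3 = 0.28 * 2.53 = 0.7084
Total violation = 3.0552 + 6.0401 + 0.7084 = 9.8037


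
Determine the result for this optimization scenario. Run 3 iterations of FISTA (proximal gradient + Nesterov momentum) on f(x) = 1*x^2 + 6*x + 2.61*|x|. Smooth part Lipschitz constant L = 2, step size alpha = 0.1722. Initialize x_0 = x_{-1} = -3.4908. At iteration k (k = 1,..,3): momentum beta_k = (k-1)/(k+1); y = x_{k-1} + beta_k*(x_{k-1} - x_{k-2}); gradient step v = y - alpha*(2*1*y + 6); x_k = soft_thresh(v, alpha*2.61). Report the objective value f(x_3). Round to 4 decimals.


FISTA on f(x) = 1*x^2 + 6*x + 2.61*|x|
L = 2, alpha = 0.1722
Iteration 1: beta = 0.0, y = -3.4908 + 0.0*(-3.4908 + 3.4908) = -3.4908
  grad(y) = -0.9816, v = y - alpha*grad = -3.3218
  prox(v) = soft_thresh(-3.3218, 0.4494) = -2.8723
Iteration 2: beta = 0.3333, y = -2.8723 + 0.3333*(-2.8723 + 3.4908) = -2.6662
  grad(y) = 0.6677, v = y - alpha*grad = -2.7811
  prox(v) = soft_thresh(-2.7811, 0.4494) = -2.3317
Iteration 3: beta = 0.5, y = -2.3317 + 0.5*(-2.3317 + 2.8723) = -2.0614
  grad(y) = 1.8772, v = y - alpha*grad = -2.3846
  prox(v) = soft_thresh(-2.3846, 0.4494) = -1.9352
f(x_3) = 1*(-1.9352)^2 + 6*(-1.9352) + 2.61*|-1.9352| = -2.8153


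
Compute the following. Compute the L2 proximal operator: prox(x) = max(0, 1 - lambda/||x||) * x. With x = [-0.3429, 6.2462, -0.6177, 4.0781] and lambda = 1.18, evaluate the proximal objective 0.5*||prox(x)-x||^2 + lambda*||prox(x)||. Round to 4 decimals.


Step 1: Compute ||x||.
||x|| = 7.493
Step 2: Compute scaling factor.
scale = max(0, 1 - 1.18/7.493) = 0.8425
Step 3: prox(x) = [-0.2889, 5.2625, -0.5204, 3.4359]
||prox(x)|| = 6.313
Step 4: Proximal objective.
0.5*||prox-x||^2 = 0.6962
lambda*||prox|| = 7.4493
Total = 8.1455


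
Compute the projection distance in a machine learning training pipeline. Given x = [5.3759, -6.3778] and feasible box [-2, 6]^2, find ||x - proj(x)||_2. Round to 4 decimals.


Project each component onto [-2, 6].
clip(5.3759) = 5.3759, clip(-6.3778) = -2.0
Projection = [5.3759, -2.0]
Squared diffs: [0.0, 19.1651]
Distance = sqrt(19.1651) = 4.3778


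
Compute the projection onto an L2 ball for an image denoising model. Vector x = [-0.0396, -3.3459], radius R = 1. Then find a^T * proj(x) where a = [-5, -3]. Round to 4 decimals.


Step 1: Compute ||x|| (intermediates to 6 decimals).
||x|| = sqrt((-0.0396)^2 + (-3.3459)^2) = 3.346134
Step 2: Project.
Since ||x|| > R, scale = R/||x|| = 1/3.346134 = 0.298852, proj(x) = scale * x
proj(x) = [-0.011835, -0.999929]
Step 3: Dot product.
a^T * proj(x) = -5*(-0.011835) - 3*(-0.999929) = 3.059


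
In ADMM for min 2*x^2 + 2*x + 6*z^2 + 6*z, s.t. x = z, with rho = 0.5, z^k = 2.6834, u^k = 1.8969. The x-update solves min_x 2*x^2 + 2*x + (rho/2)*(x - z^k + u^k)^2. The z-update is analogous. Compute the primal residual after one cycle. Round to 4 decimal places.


ADMM iteration with rho = 0.5, z^k = 2.6834, u^k = 1.8969
Step 1: x-update.
Minimize 2*x^2 + 2*x + (0.5/2)*(x - 2.6834 + 1.8969)^2
FOC: (2*2 + 0.5)*x = -2 + 0.5*(2.6834 - 1.8969)
x^{k+1} = -0.3571
Step 2: z-update.
Minimize 6*z^2 + 6*z + (0.5/2)*(-0.3571 - z + 1.8969)^2
FOC: (2*6 + 0.5)*z = -6 + 0.5*(-0.3571 + 1.8969)
z^{k+1} = -0.4184
Step 3: u-update.
u^{k+1} = 1.8969 - 0.3571 + 0.4184 = 1.9583
Step 4: Primal residual = |-0.3571 + 0.4184| = 0.0614


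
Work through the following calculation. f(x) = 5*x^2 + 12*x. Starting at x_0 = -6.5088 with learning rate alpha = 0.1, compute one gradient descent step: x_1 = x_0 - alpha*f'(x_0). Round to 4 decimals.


We compute the gradient at x_0 and apply the update.
f'(x) = 10*x + 12
f'(-6.5088) = 10*-6.5088 + 12 = -53.088
x_1 = -6.5088 - 0.1*-53.088 = -1.2


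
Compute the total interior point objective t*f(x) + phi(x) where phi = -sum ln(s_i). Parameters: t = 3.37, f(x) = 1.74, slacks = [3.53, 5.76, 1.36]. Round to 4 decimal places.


Step 1: Compute log-barrier.
ln values: [1.2613, 1.7509, 0.3075]
phi = -(1.2613 + 1.7509 + 0.3075) = -3.3197
Step 2: Compute augmented objective.
t*f(x) = 3.37*1.74 = 5.8638
Total = 5.8638 - 3.3197 = 2.5441


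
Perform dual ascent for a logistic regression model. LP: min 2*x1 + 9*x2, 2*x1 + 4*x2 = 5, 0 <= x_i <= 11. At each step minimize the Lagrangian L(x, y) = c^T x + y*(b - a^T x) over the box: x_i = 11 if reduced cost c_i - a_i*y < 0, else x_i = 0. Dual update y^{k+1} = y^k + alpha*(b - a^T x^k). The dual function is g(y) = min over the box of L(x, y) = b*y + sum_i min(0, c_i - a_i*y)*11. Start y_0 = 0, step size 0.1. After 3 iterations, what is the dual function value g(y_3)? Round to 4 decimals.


Dual ascent for LP: min 2*x1 + 9*x2, 2*x1 + 4*x2 = 5, 0 <= x_i <= 11
Step 1: y^k = 0.0, reduced costs: (2.0, 9.0)
  x^k = (0.0, 0.0), subgradient = b - a^T x = 5.0
  y^{k+1} = 0.0 + 0.1*5.0 = 0.5
Step 2: y^k = 0.5, reduced costs: (1.0, 7.0)
  x^k = (0.0, 0.0), subgradient = b - a^T x = 5.0
  y^{k+1} = 0.5 + 0.1*5.0 = 1.0
Step 3: y^k = 1.0, reduced costs: (0.0, 5.0)
  x^k = (0.0, 0.0), subgradient = b - a^T x = 5.0
  y^{k+1} = 1.0 + 0.1*5.0 = 1.5
Dual objective at y_3 = 1.5: reduced costs (-1.0, 3.0), box minimizer x = (11.0, 0.0)
g(y_3) = b*y + (c1 - a1*y)*x1 + (c2 - a2*y)*x2 = 5*1.5 + (-1.0)*11.0 + 3.0*0.0 = 7.5 - 11.0 + 0.0 = -3.5


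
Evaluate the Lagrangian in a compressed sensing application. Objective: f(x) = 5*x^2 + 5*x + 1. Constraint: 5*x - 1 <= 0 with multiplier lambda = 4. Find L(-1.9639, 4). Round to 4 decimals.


Step 1: Evaluate f(x).
f(-1.9639) = 5*(-1.9639)^2 + 5*(-1.9639) + 1 = 10.465
Step 2: Evaluate g(x).
g(-1.9639) = 5*-1.9639 - 1 = -10.8195
Step 3: Compute Lagrangian.
L = 10.465 + 4*-10.8195 = -32.813


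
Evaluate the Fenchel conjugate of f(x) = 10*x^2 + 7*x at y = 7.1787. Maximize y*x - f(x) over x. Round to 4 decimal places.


f*(y) = sup_x {y*x - a*x^2 - b*x} = sup_x {(y-b)*x - a*x^2}
FOC: (y - b) - 2a*x = 0 => x* = (y - b)/(2a)
x* = (7.1787 - 7)/(2*10) = 0.0089
f*(7.1787) = (y-b)^2/(4a) = (7.1787 - 7)^2/(4*10)
= 0.0319/40 = 0.0008


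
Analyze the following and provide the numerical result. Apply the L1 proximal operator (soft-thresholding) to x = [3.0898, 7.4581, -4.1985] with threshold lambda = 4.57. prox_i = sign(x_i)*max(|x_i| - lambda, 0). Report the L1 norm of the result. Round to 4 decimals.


Soft-thresholding with lambda = 4.57:
prox(3.0898) = sign(3.0898)*max(|3.0898| - 4.57, 0) = 0.0
prox(7.4581) = sign(7.4581)*max(|7.4581| - 4.57, 0) = 2.8881
prox(-4.1985) = sign(-4.1985)*max(|-4.1985| - 4.57, 0) = 0.0
prox(x) = [0.0, 2.8881, 0.0]
||prox(x)||_1 = 0.0 + 2.8881 + 0.0 = 2.8881


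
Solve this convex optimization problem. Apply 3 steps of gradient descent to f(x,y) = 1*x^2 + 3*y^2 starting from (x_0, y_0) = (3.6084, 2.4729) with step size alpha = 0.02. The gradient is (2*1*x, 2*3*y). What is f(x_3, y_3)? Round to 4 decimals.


Gradient descent on f(x,y) = 1*x^2 + 3*y^2.
Starting point: (3.6084, 2.4729), alpha = 0.02
Step 1: grad_x = 2*1*3.6084 = 7.2168, grad_y = 2*3*2.4729 = 14.8374
  x_1 = 3.6084 - 0.02*7.2168 = 3.4641
  y_1 = 2.4729 - 0.02*14.8374 = 2.1762
Step 2: grad_x = 2*1*3.4641 = 6.9281, grad_y = 2*3*2.1762 = 13.0569
  x_2 = 3.4641 - 0.02*6.9281 = 3.3255
  y_2 = 2.1762 - 0.02*13.0569 = 1.915
Step 3: grad_x = 2*1*3.3255 = 6.651, grad_y = 2*3*1.915 = 11.4901
  x_3 = 3.3255 - 0.02*6.651 = 3.1925
  y_3 = 1.915 - 0.02*11.4901 = 1.6852
f(3.1925, 1.6852) = 1*3.1925^2 + 3*1.6852^2 = 18.7118


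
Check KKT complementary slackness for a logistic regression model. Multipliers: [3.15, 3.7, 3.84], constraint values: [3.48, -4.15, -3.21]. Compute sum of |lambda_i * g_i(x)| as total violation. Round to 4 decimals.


KKT complementary slackness check:
lambda_1 * g_1 = 3.15 * 3.48 = 10.962
lambda_2 * g_2 = 3.7 * -4.15 = -15.355
lambda_3 * g_3 = 3.84 * -3.21 = -12.3264
Total violation = 10.962 + 15.355 + 12.3264 = 38.6434


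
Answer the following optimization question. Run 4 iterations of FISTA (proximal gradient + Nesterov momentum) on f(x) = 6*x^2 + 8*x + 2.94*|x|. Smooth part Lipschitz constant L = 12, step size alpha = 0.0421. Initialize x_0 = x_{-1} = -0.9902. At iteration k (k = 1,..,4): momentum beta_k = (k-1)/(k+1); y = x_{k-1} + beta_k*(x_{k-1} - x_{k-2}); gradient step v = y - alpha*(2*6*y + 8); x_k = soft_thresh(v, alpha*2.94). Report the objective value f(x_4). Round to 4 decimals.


FISTA on f(x) = 6*x^2 + 8*x + 2.94*|x|
L = 12, alpha = 0.0421
Iteration 1: beta = 0.0, y = -0.9902 + 0.0*(-0.9902 + 0.9902) = -0.9902
  grad(y) = -3.8824, v = y - alpha*grad = -0.8268
  prox(v) = soft_thresh(-0.8268, 0.1238) = -0.703
Iteration 2: beta = 0.3333, y = -0.703 + 0.3333*(-0.703 + 0.9902) = -0.6072
  grad(y) = 0.7132, v = y - alpha*grad = -0.6373
  prox(v) = soft_thresh(-0.6373, 0.1238) = -0.5135
Iteration 3: beta = 0.5, y = -0.5135 + 0.5*(-0.5135 + 0.703) = -0.4187
  grad(y) = 2.9751, v = y - alpha*grad = -0.544
  prox(v) = soft_thresh(-0.544, 0.1238) = -0.4202
Iteration 4: beta = 0.6, y = -0.4202 + 0.6*(-0.4202 + 0.5135) = -0.3643
  grad(y) = 3.6289, v = y - alpha*grad = -0.517
  prox(v) = soft_thresh(-0.517, 0.1238) = -0.3933
f(x_4) = 6*(-0.3933)^2 + 8*(-0.3933) + 2.94*|-0.3933| = -1.062


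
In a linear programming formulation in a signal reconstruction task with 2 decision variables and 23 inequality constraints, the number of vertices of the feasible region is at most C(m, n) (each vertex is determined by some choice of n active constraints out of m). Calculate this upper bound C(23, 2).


Each vertex corresponds to some choice of n active constraints out of m, so the number of vertices is at most C(m, n) = m! / (n!(m-n)!).
m = 23, n = 2
Numerator: 23 * 22
Denominator: 2! = 2
C(23, 2) = 253


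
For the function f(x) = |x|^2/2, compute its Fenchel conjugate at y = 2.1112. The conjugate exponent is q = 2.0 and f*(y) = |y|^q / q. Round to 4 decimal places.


The conjugate exponent q satisfies 1/p + 1/q = 1.
p = 2, so q = 2/(2 - 1) = 2.0
|y|^q = 2.1112^2.0 = 4.4572
f*(2.1112) = 4.4572 / 2.0 = 2.2286


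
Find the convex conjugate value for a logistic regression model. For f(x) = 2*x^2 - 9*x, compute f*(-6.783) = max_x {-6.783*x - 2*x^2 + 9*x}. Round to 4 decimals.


f*(y) = sup_x {y*x - a*x^2 - b*x} = sup_x {(y-b)*x - a*x^2}
FOC: (y - b) - 2a*x = 0 => x* = (y - b)/(2a)
x* = (-6.783 + 9)/(2*2) = 0.5543
f*(-6.783) = (y-b)^2/(4a) = (-6.783 + 9)^2/(4*2)
= 4.9151/8 = 0.6144


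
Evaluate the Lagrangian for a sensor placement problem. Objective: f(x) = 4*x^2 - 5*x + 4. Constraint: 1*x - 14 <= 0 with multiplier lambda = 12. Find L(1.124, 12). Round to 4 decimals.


Step 1: Evaluate f(x).
f(1.124) = 4*1.124^2 - 5*1.124 + 4 = 3.4335
Step 2: Evaluate g(x).
g(1.124) = 1*1.124 - 14 = -12.876
Step 3: Compute Lagrangian.
L = 3.4335 + 12*-12.876 = -151.0785


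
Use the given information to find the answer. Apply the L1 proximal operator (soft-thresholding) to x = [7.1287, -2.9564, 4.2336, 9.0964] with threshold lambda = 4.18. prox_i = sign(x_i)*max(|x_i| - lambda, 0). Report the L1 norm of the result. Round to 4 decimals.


Soft-thresholding with lambda = 4.18:
prox(7.1287) = sign(7.1287)*max(|7.1287| - 4.18, 0) = 2.9487
prox(-2.9564) = sign(-2.9564)*max(|-2.9564| - 4.18, 0) = 0.0
prox(4.2336) = sign(4.2336)*max(|4.2336| - 4.18, 0) = 0.0536
prox(9.0964) = sign(9.0964)*max(|9.0964| - 4.18, 0) = 4.9164
prox(x) = [2.9487, 0.0, 0.0536, 4.9164]
||prox(x)||_1 = 2.9487 + 0.0 + 0.0536 + 4.9164 = 7.9187


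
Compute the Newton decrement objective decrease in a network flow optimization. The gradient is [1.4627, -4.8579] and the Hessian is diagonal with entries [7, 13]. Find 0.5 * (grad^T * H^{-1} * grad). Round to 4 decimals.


Step 1: H is diagonal, so H^(-1) * g = [0.209, -0.3737].
Step 2: g^T H^(-1) g = sum_i g_i^2 / H_ii
  = (1.4627)^2/7 + (-4.8579)^2/13
  = 0.3056 + 1.8153 = 2.121
Step 3: Objective decrease = 0.5 * g^T H^(-1) g = 1.0605


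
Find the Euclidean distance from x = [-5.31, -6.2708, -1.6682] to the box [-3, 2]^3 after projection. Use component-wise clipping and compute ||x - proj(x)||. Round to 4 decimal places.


Project each component onto [-3, 2].
clip(-5.31) = -3.0, clip(-6.2708) = -3.0, clip(-1.6682) = -1.6682
Projection = [-3.0, -3.0, -1.6682]
Squared diffs: [5.3361, 10.6981, 0.0]
Distance = sqrt(16.0342) = 4.0043


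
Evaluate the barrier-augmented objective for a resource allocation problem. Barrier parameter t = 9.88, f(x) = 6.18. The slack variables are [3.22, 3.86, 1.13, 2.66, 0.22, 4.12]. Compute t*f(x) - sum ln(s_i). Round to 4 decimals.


Step 1: Compute log-barrier.
ln values: [1.1694, 1.3507, 0.1222, 0.9783, -1.5141, 1.4159]
phi = -(1.1694 + 1.3507 + 0.1222 + 0.9783 - 1.5141 + 1.4159) = -3.5223
Step 2: Compute augmented objective.
t*f(x) = 9.88*6.18 = 61.0584
Total = 61.0584 - 3.5223 = 57.5361


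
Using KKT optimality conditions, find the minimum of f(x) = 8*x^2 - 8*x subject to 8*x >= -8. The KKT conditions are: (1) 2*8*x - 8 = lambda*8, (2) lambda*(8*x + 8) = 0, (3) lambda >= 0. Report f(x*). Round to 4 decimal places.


Step 1: Try lambda = 0 (constraint inactive).
Stationarity: 2*8*x - 8 = 0
x* = 8/(2*8) = 0.5
Check constraint: 8*0.5 = 4.0 >= -8 -- satisfied.
Step 2: Compute optimal value.
f(x*) = 8*0.5^2 - 8*0.5 = -2.0


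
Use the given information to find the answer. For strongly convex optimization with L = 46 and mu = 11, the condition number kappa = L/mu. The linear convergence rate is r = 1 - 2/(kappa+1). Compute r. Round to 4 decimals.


Step 1: Compute the condition number.
kappa = L/mu = 46/11 = 4.1818
Step 2: Compute the convergence rate.
r = 1 - 2/(kappa + 1) = 1 - 2*mu/(L + mu) = (L - mu)/(L + mu) = 35/57 = 0.614


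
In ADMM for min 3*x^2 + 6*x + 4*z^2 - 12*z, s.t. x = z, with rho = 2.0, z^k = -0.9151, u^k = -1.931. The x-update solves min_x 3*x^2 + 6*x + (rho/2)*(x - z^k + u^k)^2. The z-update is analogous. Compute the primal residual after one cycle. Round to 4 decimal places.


ADMM iteration with rho = 2.0, z^k = -0.9151, u^k = -1.931
Step 1: x-update.
Minimize 3*x^2 + 6*x + (2.0/2)*(x + 0.9151 - 1.931)^2
FOC: (2*3 + 2.0)*x = -6 + 2.0*(-0.9151 + 1.931)
x^{k+1} = -0.496
Step 2: z-update.
Minimize 4*z^2 - 12*z + (2.0/2)*(-0.496 - z - 1.931)^2
FOC: (2*4 + 2.0)*z = 12 + 2.0*(-0.496 - 1.931)
z^{k+1} = 0.7146
Step 3: u-update.
u^{k+1} = -1.931 - 0.496 - 0.7146 = -3.1416
Step 4: Primal residual = |-0.496 - 0.7146| = 1.2106


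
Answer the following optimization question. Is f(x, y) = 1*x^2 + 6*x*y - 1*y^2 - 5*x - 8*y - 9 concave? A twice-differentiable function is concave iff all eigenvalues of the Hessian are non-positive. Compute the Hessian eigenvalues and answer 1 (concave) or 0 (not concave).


The Hessian of f(x,y) = 1*x^2 + 6*x*y - 1*y^2 - 5*x - 8*y - 9 is:
H = [[2, 6], [6, -2]]
Trace = 2 - 2 = 0
Determinant = 2*-2 - (6)^2 = -40
Discriminant = (0)^2 - 4*-40 = 160.0
Eigenvalues: lambda_1 = -6.3246, lambda_2 = 6.3246
The function is not concave.

0


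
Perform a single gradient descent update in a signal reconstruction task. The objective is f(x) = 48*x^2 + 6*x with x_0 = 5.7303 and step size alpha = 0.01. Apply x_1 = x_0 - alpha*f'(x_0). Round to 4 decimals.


We compute the gradient at x_0 and apply the update.
f'(x) = 96*x + 6
f'(5.7303) = 96*5.7303 + 6 = 556.1088
x_1 = 5.7303 - 0.01*556.1088 = 0.1692


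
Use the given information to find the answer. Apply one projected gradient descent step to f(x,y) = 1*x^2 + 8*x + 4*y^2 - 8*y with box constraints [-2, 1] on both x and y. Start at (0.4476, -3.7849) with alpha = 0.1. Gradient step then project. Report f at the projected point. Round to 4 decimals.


Step 1: Compute gradient at (0.4476, -3.7849).
grad_x = 2*1*0.4476 + 8 = 8.8952
grad_y = 2*4*-3.7849 - 8 = -38.2792
Step 2: Gradient step.
x_raw = 0.4476 - 0.1*8.8952 = -0.4419
y_raw = -3.7849 - 0.1*-38.2792 = 0.043
Step 3: Project onto [-2, 1].
x_proj = clip(-0.4419) = -0.4419
y_proj = clip(0.043) = 0.043
Step 4: Evaluate f.
f(-0.4419, 0.043) = -3.6768


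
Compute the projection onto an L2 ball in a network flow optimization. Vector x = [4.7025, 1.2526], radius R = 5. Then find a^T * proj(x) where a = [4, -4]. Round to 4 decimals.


Step 1: Compute ||x|| (intermediates to 6 decimals).
||x|| = sqrt(4.7025^2 + 1.2526^2) = 4.866468
Step 2: Project.
Since ||x|| <= R, proj = x (no scaling needed).
proj(x) = [4.7025, 1.2526]
Step 3: Dot product.
a^T * proj(x) = 4*4.7025 - 4*1.2526 = 13.7996


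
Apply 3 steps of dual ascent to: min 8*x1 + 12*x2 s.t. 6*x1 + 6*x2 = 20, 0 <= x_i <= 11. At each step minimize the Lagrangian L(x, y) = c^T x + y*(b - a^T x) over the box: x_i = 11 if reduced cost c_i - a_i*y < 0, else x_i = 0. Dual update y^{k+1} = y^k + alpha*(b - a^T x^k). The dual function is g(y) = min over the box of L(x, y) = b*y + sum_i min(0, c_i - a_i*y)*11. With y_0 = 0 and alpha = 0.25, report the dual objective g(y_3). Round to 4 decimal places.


Dual ascent for LP: min 8*x1 + 12*x2, 6*x1 + 6*x2 = 20, 0 <= x_i <= 11
Step 1: y^k = 0.0, reduced costs: (8.0, 12.0)
  x^k = (0.0, 0.0), subgradient = b - a^T x = 20.0
  y^{k+1} = 0.0 + 0.25*20.0 = 5.0
Step 2: y^k = 5.0, reduced costs: (-22.0, -18.0)
  x^k = (11.0, 11.0), subgradient = b - a^T x = -112.0
  y^{k+1} = 5.0 + 0.25*-112.0 = -23.0
Step 3: y^k = -23.0, reduced costs: (146.0, 150.0)
  x^k = (0.0, 0.0), subgradient = b - a^T x = 20.0
  y^{k+1} = -23.0 + 0.25*20.0 = -18.0
Dual objective at y_3 = -18.0: reduced costs (116.0, 120.0), box minimizer x = (0.0, 0.0)
g(y_3) = b*y + (c1 - a1*y)*x1 + (c2 - a2*y)*x2 = 20*(-18.0) + 116.0*0.0 + 120.0*0.0 = -360.0 + 0.0 + 0.0 = -360.0


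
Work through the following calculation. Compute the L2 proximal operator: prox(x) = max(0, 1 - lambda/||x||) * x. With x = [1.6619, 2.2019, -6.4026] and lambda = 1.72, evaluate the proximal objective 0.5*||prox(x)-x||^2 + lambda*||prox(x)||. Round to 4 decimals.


Step 1: Compute ||x||.
||x|| = 6.9716
Step 2: Compute scaling factor.
scale = max(0, 1 - 1.72/6.9716) = 0.7533
Step 3: prox(x) = [1.2519, 1.6587, -4.823]
||prox(x)|| = 5.2516
Step 4: Proximal objective.
0.5*||prox-x||^2 = 1.4792
lambda*||prox|| = 9.0328
Total = 10.512


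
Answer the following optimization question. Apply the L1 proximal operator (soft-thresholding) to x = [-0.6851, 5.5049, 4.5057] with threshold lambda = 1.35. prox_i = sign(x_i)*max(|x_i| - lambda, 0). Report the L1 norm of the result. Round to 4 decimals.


Soft-thresholding with lambda = 1.35:
prox(-0.6851) = sign(-0.6851)*max(|-0.6851| - 1.35, 0) = 0.0
prox(5.5049) = sign(5.5049)*max(|5.5049| - 1.35, 0) = 4.1549
prox(4.5057) = sign(4.5057)*max(|4.5057| - 1.35, 0) = 3.1557
prox(x) = [0.0, 4.1549, 3.1557]
||prox(x)||_1 = 0.0 + 4.1549 + 3.1557 = 7.3106


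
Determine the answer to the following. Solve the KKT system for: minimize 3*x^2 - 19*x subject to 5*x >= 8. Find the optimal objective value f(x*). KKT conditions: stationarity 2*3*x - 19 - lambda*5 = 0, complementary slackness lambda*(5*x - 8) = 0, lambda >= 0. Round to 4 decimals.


Step 1: Try lambda = 0 (constraint inactive).
Stationarity: 2*3*x - 19 = 0
x* = 19/(2*3) = 19/6 = 3.1667 (rounded; the exact value 19/6 is used below)
Check constraint: 5*3.1667 = 15.8335 >= 8 -- satisfied.
Step 2: Compute optimal value.
f(x*) = 3*(19/6)^2 - 19*(19/6) = -30.0833


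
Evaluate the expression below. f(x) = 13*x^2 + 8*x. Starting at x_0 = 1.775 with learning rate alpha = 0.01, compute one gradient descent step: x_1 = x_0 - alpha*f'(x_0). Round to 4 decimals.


We compute the gradient at x_0 and apply the update.
f'(x) = 26*x + 8
f'(1.775) = 26*1.775 + 8 = 54.15
x_1 = 1.775 - 0.01*54.15 = 1.2335


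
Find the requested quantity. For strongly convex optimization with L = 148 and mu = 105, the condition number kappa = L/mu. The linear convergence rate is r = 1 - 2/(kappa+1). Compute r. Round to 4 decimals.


Step 1: Compute the condition number.
kappa = L/mu = 148/105 = 1.4095
Step 2: Compute the convergence rate.
r = 1 - 2/(kappa + 1) = 1 - 2*mu/(L + mu) = (L - mu)/(L + mu) = 43/253 = 0.17


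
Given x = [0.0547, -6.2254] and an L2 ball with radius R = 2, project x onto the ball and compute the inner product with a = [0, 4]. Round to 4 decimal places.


Step 1: Compute ||x|| (intermediates to 6 decimals).
||x|| = sqrt(0.0547^2 + (-6.2254)^2) = 6.22564
Step 2: Project.
Since ||x|| > R, scale = R/||x|| = 2/6.22564 = 0.321252, proj(x) = scale * x
proj(x) = [0.017572, -1.999922]
Step 3: Dot product.
a^T * proj(x) = 0*0.017572 + 4*(-1.999922) = -7.9997


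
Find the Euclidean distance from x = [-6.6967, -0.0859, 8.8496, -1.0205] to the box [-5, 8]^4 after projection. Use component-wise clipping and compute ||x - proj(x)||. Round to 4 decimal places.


Project each component onto [-5, 8].
clip(-6.6967) = -5.0, clip(-0.0859) = -0.0859, clip(8.8496) = 8.0, clip(-1.0205) = -1.0205
Projection = [-5.0, -0.0859, 8.0, -1.0205]
Squared diffs: [2.8788, 0.0, 0.7218, 0.0]
Distance = sqrt(3.6006) = 1.8975


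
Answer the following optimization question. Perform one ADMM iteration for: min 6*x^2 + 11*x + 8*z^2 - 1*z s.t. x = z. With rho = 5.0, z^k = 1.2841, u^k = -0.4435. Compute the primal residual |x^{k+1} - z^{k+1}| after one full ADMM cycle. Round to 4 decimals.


ADMM iteration with rho = 5.0, z^k = 1.2841, u^k = -0.4435
Step 1: x-update.
Minimize 6*x^2 + 11*x + (5.0/2)*(x - 1.2841 - 0.4435)^2
FOC: (2*6 + 5.0)*x = -11 + 5.0*(1.2841 + 0.4435)
x^{k+1} = -0.1389
Step 2: z-update.
Minimize 8*z^2 - 1*z + (5.0/2)*(-0.1389 - z - 0.4435)^2
FOC: (2*8 + 5.0)*z = 1 + 5.0*(-0.1389 - 0.4435)
z^{k+1} = -0.0911
Step 3: u-update.
u^{k+1} = -0.4435 - 0.1389 + 0.0911 = -0.4914
Step 4: Primal residual = |-0.1389 + 0.0911| = 0.0479


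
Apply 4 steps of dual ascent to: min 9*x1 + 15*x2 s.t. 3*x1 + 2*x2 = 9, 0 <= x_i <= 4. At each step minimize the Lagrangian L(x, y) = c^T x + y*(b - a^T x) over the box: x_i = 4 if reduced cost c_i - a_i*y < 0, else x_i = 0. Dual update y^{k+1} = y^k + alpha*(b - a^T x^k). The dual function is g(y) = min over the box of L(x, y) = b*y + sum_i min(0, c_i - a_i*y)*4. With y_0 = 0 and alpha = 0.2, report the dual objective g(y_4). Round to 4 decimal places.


Dual ascent for LP: min 9*x1 + 15*x2, 3*x1 + 2*x2 = 9, 0 <= x_i <= 4
Step 1: y^k = 0.0, reduced costs: (9.0, 15.0)
  x^k = (0.0, 0.0), subgradient = b - a^T x = 9.0
  y^{k+1} = 0.0 + 0.2*9.0 = 1.8
Step 2: y^k = 1.8, reduced costs: (3.6, 11.4)
  x^k = (0.0, 0.0), subgradient = b - a^T x = 9.0
  y^{k+1} = 1.8 + 0.2*9.0 = 3.6
Step 3: y^k = 3.6, reduced costs: (-1.8, 7.8)
  x^k = (4.0, 0.0), subgradient = b - a^T x = -3.0
  y^{k+1} = 3.6 + 0.2*-3.0 = 3.0
Step 4: y^k = 3.0, reduced costs: (0.0, 9.0)
  x^k = (0.0, 0.0), subgradient = b - a^T x = 9.0
  y^{k+1} = 3.0 + 0.2*9.0 = 4.8
Dual objective at y_4 = 4.8: reduced costs (-5.4, 5.4), box minimizer x = (4.0, 0.0)
g(y_4) = b*y + (c1 - a1*y)*x1 + (c2 - a2*y)*x2 = 9*4.8 + (-5.4)*4.0 + 5.4*0.0 = 43.2 - 21.6 + 0.0 = 21.6


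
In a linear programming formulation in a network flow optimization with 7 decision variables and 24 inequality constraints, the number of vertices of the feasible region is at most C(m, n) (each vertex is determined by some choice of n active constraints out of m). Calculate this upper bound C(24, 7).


Each vertex corresponds to some choice of n active constraints out of m, so the number of vertices is at most C(m, n) = m! / (n!(m-n)!).
m = 24, n = 7
Numerator: 24 * 23 * 22 * 21 * 20 * 19 * 18
Denominator: 7! = 5040
C(24, 7) = 346104


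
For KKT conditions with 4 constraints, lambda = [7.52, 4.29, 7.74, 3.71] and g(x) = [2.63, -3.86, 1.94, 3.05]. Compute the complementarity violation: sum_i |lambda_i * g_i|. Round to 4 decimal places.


KKT complementary slackness check:
lambda_1 * g_1 = 7.52 * 2.63 = 19.7776
lambda_2 * g_2 = 4.29 * -3.86 = -16.5594
lambda_3 * g_3 = 7.74 * 1.94 = 15.0156
lambda_4 * g_4 = 3.71 * 3.05 = 11.3155
Total violation = 19.7776 + 16.5594 + 15.0156 + 11.3155 = 62.6681


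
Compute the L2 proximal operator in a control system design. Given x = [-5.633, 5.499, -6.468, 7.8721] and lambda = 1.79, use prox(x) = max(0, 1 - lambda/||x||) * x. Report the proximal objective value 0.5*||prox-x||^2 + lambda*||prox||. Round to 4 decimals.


Step 1: Compute ||x||.
||x|| = 12.8754
Step 2: Compute scaling factor.
scale = max(0, 1 - 1.79/12.8754) = 0.861
Step 3: prox(x) = [-4.8499, 4.7345, -5.5688, 6.7777]
||prox(x)|| = 11.0854
Step 4: Proximal objective.
0.5*||prox-x||^2 = 1.6021
lambda*||prox|| = 19.8429
Total = 21.4448


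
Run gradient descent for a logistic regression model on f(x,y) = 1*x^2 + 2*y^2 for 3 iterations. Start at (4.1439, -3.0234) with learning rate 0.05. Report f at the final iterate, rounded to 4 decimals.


Gradient descent on f(x,y) = 1*x^2 + 2*y^2.
Starting point: (4.1439, -3.0234), alpha = 0.05
Step 1: grad_x = 2*1*4.1439 = 8.2878, grad_y = 2*2*-3.0234 = -12.0936
  x_1 = 4.1439 - 0.05*8.2878 = 3.7295
  y_1 = -3.0234 - 0.05*-12.0936 = -2.4187
Step 2: grad_x = 2*1*3.7295 = 7.459, grad_y = 2*2*-2.4187 = -9.6749
  x_2 = 3.7295 - 0.05*7.459 = 3.3566
  y_2 = -2.4187 - 0.05*-9.6749 = -1.935
Step 3: grad_x = 2*1*3.3566 = 6.7131, grad_y = 2*2*-1.935 = -7.7399
  x_3 = 3.3566 - 0.05*6.7131 = 3.0209
  y_3 = -1.935 - 0.05*-7.7399 = -1.548
f(3.0209, -1.548) = 1*3.0209^2 + 2*(-1.548)^2 = 13.9183


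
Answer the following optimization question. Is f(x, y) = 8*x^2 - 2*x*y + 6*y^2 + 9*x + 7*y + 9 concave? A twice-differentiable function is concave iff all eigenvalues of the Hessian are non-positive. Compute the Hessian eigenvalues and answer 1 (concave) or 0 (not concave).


The Hessian of f(x,y) = 8*x^2 - 2*x*y + 6*y^2 + 9*x + 7*y + 9 is:
H = [[16, -2], [-2, 12]]
Trace = 16 + 12 = 28
Determinant = 16*12 - (-2)^2 = 188
Discriminant = (28)^2 - 4*188 = 32.0
Eigenvalues: lambda_1 = 11.1716, lambda_2 = 16.8284
The function is not concave.

0


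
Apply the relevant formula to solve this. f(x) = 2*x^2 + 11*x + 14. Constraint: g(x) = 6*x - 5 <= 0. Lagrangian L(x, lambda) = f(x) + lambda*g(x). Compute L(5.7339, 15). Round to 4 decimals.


Step 1: Evaluate f(x).
f(5.7339) = 2*5.7339^2 + 11*5.7339 + 14 = 142.8281
Step 2: Evaluate g(x).
g(5.7339) = 6*5.7339 - 5 = 29.4034
Step 3: Compute Lagrangian.
L = 142.8281 + 15*29.4034 = 583.8791


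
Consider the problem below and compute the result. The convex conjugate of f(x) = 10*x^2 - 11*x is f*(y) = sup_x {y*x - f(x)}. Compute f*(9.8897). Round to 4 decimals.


f*(y) = sup_x {y*x - a*x^2 - b*x} = sup_x {(y-b)*x - a*x^2}
FOC: (y - b) - 2a*x = 0 => x* = (y - b)/(2a)
x* = (9.8897 + 11)/(2*10) = 1.0445
f*(9.8897) = (y-b)^2/(4a) = (9.8897 + 11)^2/(4*10)
= 436.3796/40 = 10.9095


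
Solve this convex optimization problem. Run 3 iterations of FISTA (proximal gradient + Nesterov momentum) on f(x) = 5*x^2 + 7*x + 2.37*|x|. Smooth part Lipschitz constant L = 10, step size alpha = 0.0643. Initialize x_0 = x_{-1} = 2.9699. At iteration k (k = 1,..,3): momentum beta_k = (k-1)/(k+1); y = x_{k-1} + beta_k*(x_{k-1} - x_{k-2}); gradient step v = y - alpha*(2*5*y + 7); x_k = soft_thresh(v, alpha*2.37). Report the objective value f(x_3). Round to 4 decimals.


FISTA on f(x) = 5*x^2 + 7*x + 2.37*|x|
L = 10, alpha = 0.0643
Iteration 1: beta = 0.0, y = 2.9699 + 0.0*(2.9699 - 2.9699) = 2.9699
  grad(y) = 36.699, v = y - alpha*grad = 0.6102
  prox(v) = soft_thresh(0.6102, 0.1524) = 0.4578
Iteration 2: beta = 0.3333, y = 0.4578 + 0.3333*(0.4578 - 2.9699) = -0.3796
  grad(y) = 3.2038, v = y - alpha*grad = -0.5856
  prox(v) = soft_thresh(-0.5856, 0.1524) = -0.4332
Iteration 3: beta = 0.5, y = -0.4332 + 0.5*(-0.4332 - 0.4578) = -0.8787
  grad(y) = -1.7873, v = y - alpha*grad = -0.7638
  prox(v) = soft_thresh(-0.7638, 0.1524) = -0.6114
f(x_3) = 5*(-0.6114)^2 + 7*(-0.6114) + 2.37*|-0.6114| = -0.9617


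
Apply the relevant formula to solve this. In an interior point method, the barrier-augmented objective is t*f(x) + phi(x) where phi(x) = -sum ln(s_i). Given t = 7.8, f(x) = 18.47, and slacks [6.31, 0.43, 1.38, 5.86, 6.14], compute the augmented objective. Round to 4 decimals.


Step 1: Compute log-barrier.
ln values: [1.8421, -0.844, 0.3221, 1.7681, 1.8148]
phi = -(1.8421 - 0.844 + 0.3221 + 1.7681 + 1.8148) = -4.9032
Step 2: Compute augmented objective.
t*f(x) = 7.8*18.47 = 144.066
Total = 144.066 - 4.9032 = 139.1628


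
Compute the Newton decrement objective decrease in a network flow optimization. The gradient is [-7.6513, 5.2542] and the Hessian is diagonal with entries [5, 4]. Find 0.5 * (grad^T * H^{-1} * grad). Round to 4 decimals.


Step 1: H is diagonal, so H^(-1) * g = [-1.5303, 1.3136].
Step 2: g^T H^(-1) g = sum_i g_i^2 / H_ii
  = (-7.6513)^2/5 + (5.2542)^2/4
  = 11.7085 + 6.9017 = 18.6101
Step 3: Objective decrease = 0.5 * g^T H^(-1) g = 9.3051


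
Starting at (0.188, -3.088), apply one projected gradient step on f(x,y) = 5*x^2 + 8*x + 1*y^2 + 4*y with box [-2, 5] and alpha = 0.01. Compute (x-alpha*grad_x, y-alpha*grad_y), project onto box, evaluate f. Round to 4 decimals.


Step 1: Compute gradient at (0.188, -3.088).
grad_x = 2*5*0.188 + 8 = 9.88
grad_y = 2*1*-3.088 + 4 = -2.176
Step 2: Gradient step.
x_raw = 0.188 - 0.01*9.88 = 0.0892
y_raw = -3.088 - 0.01*-2.176 = -3.0662
Step 3: Project onto [-2, 5].
x_proj = clip(0.0892) = 0.0892
y_proj = clip(-3.0662) = -2.0
Step 4: Evaluate f.
f(0.0892, -2.0) = -3.2466


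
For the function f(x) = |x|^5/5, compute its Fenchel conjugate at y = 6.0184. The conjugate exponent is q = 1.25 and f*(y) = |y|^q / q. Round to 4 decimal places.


The conjugate exponent q satisfies 1/p + 1/q = 1.
p = 5, so q = 5/(5 - 1) = 1.25
|y|^q = 6.0184^1.25 = 9.4265
f*(6.0184) = 9.4265 / 1.25 = 7.5412


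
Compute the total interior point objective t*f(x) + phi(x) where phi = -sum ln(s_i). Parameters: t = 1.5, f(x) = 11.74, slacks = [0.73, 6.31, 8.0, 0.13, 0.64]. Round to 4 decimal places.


Step 1: Compute log-barrier.
ln values: [-0.3147, 1.8421, 2.0794, -2.0402, -0.4463]
phi = -(-0.3147 + 1.8421 + 2.0794 - 2.0402 - 0.4463) = -1.1204
Step 2: Compute augmented objective.
t*f(x) = 1.5*11.74 = 17.61
Total = 17.61 - 1.1204 = 16.4896


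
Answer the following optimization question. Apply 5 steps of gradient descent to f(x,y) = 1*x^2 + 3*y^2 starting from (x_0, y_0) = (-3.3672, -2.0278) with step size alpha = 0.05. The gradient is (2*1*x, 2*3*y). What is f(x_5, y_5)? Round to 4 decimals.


Gradient descent on f(x,y) = 1*x^2 + 3*y^2.
Starting point: (-3.3672, -2.0278), alpha = 0.05
Step 1: grad_x = 2*1*-3.3672 = -6.7344, grad_y = 2*3*-2.0278 = -12.1668
  x_1 = -3.3672 - 0.05*-6.7344 = -3.0305
  y_1 = -2.0278 - 0.05*-12.1668 = -1.4195
Step 2: grad_x = 2*1*-3.0305 = -6.061, grad_y = 2*3*-1.4195 = -8.5168
  x_2 = -3.0305 - 0.05*-6.061 = -2.7274
  y_2 = -1.4195 - 0.05*-8.5168 = -0.9936
Step 3: grad_x = 2*1*-2.7274 = -5.4549, grad_y = 2*3*-0.9936 = -5.9617
  x_3 = -2.7274 - 0.05*-5.4549 = -2.4547
  y_3 = -0.9936 - 0.05*-5.9617 = -0.6955
Step 4: grad_x = 2*1*-2.4547 = -4.9094, grad_y = 2*3*-0.6955 = -4.1732
  x_4 = -2.4547 - 0.05*-4.9094 = -2.2092
  y_4 = -0.6955 - 0.05*-4.1732 = -0.4869
Step 5: grad_x = 2*1*-2.2092 = -4.4184, grad_y = 2*3*-0.4869 = -2.9212
  x_5 = -2.2092 - 0.05*-4.4184 = -1.9883
  y_5 = -0.4869 - 0.05*-2.9212 = -0.3408
f(-1.9883, -0.3408) = 1*(-1.9883)^2 + 3*(-0.3408)^2 = 4.3018


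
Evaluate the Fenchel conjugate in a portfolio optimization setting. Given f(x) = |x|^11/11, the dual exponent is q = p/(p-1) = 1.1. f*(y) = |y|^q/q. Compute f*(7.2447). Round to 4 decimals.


The conjugate exponent q satisfies 1/p + 1/q = 1.
p = 11, so q = 11/(11 - 1) = 1.1
|y|^q = 7.2447^1.1 = 8.8313
f*(7.2447) = 8.8313 / 1.1 = 8.0284


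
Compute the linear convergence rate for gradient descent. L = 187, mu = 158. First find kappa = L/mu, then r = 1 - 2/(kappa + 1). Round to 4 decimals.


Step 1: Compute the condition number.
kappa = L/mu = 187/158 = 1.1835
Step 2: Compute the convergence rate.
r = 1 - 2/(kappa + 1) = 1 - 2*mu/(L + mu) = (L - mu)/(L + mu) = 29/345 = 0.0841


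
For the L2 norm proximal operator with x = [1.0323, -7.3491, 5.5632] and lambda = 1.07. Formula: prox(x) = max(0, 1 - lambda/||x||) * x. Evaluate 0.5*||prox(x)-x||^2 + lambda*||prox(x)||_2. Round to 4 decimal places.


Step 1: Compute ||x||.
||x|| = 9.2749
Step 2: Compute scaling factor.
scale = max(0, 1 - 1.07/9.2749) = 0.8846
Step 3: prox(x) = [0.9132, -6.5013, 4.9214]
||prox(x)|| = 8.2049
Step 4: Proximal objective.
0.5*||prox-x||^2 = 0.5725
lambda*||prox|| = 8.7792
Total = 9.3517


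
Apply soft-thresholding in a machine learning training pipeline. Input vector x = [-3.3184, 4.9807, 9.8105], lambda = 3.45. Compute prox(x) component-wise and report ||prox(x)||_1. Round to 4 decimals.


Soft-thresholding with lambda = 3.45:
prox(-3.3184) = sign(-3.3184)*max(|-3.3184| - 3.45, 0) = 0.0
prox(4.9807) = sign(4.9807)*max(|4.9807| - 3.45, 0) = 1.5307
prox(9.8105) = sign(9.8105)*max(|9.8105| - 3.45, 0) = 6.3605
prox(x) = [0.0, 1.5307, 6.3605]
||prox(x)||_1 = 0.0 + 1.5307 + 6.3605 = 7.8912


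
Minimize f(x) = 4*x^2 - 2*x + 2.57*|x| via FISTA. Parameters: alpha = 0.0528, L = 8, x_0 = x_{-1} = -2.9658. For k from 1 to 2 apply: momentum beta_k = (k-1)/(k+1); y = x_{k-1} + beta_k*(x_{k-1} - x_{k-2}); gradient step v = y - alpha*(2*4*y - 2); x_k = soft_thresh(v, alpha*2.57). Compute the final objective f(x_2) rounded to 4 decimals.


FISTA on f(x) = 4*x^2 - 2*x + 2.57*|x|
L = 8, alpha = 0.0528
Iteration 1: beta = 0.0, y = -2.9658 + 0.0*(-2.9658 + 2.9658) = -2.9658
  grad(y) = -25.7264, v = y - alpha*grad = -1.6074
  prox(v) = soft_thresh(-1.6074, 0.1357) = -1.4718
Iteration 2: beta = 0.3333, y = -1.4718 + 0.3333*(-1.4718 + 2.9658) = -0.9737
  grad(y) = -9.7899, v = y - alpha*grad = -0.4568
  prox(v) = soft_thresh(-0.4568, 0.1357) = -0.3211
f(x_2) = 4*(-0.3211)^2 - 2*(-0.3211) + 2.57*|-0.3211| = 1.8801


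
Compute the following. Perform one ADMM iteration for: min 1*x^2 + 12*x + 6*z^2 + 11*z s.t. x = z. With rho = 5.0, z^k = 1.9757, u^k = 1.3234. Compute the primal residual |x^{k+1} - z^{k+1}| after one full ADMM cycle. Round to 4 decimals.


ADMM iteration with rho = 5.0, z^k = 1.9757, u^k = 1.3234
Step 1: x-update.
Minimize 1*x^2 + 12*x + (5.0/2)*(x - 1.9757 + 1.3234)^2
FOC: (2*1 + 5.0)*x = -12 + 5.0*(1.9757 - 1.3234)
x^{k+1} = -1.2484
Step 2: z-update.
Minimize 6*z^2 + 11*z + (5.0/2)*(-1.2484 - z + 1.3234)^2
FOC: (2*6 + 5.0)*z = -11 + 5.0*(-1.2484 + 1.3234)
z^{k+1} = -0.625
Step 3: u-update.
u^{k+1} = 1.3234 - 1.2484 + 0.625 = 0.7
Step 4: Primal residual = |-1.2484 + 0.625| = 0.6234


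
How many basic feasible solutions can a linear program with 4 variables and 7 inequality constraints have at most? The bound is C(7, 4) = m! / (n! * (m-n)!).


Each vertex corresponds to some choice of n active constraints out of m, so the number of vertices is at most C(m, n) = m! / (n!(m-n)!).
m = 7, n = 4
Numerator: 7 * 6 * 5 * 4
Denominator: 4! = 24
C(7, 4) = 35


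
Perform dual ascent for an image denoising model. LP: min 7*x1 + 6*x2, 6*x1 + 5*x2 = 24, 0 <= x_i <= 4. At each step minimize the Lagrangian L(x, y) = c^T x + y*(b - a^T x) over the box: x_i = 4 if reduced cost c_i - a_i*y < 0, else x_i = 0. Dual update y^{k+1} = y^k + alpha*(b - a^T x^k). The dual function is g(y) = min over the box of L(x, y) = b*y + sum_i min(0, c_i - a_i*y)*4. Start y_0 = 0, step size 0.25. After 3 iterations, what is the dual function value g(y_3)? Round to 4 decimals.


Dual ascent for LP: min 7*x1 + 6*x2, 6*x1 + 5*x2 = 24, 0 <= x_i <= 4
Step 1: y^k = 0.0, reduced costs: (7.0, 6.0)
  x^k = (0.0, 0.0), subgradient = b - a^T x = 24.0
  y^{k+1} = 0.0 + 0.25*24.0 = 6.0
Step 2: y^k = 6.0, reduced costs: (-29.0, -24.0)
  x^k = (4.0, 4.0), subgradient = b - a^T x = -20.0
  y^{k+1} = 6.0 + 0.25*-20.0 = 1.0
Step 3: y^k = 1.0, reduced costs: (1.0, 1.0)
  x^k = (0.0, 0.0), subgradient = b - a^T x = 24.0
  y^{k+1} = 1.0 + 0.25*24.0 = 7.0
Dual objective at y_3 = 7.0: reduced costs (-35.0, -29.0), box minimizer x = (4.0, 4.0)
g(y_3) = b*y + (c1 - a1*y)*x1 + (c2 - a2*y)*x2 = 24*7.0 + (-35.0)*4.0 + (-29.0)*4.0 = 168.0 - 140.0 - 116.0 = -88.0
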